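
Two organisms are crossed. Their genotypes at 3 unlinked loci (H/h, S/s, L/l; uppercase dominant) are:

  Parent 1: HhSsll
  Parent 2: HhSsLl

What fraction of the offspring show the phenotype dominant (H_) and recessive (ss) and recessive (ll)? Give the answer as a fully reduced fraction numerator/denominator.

HhSsll gametes: HSl×2, Hsl×2, hSl×2, hsl×2
HhSsLl gametes: HSL×1, HSl×1, HsL×1, Hsl×1, hSL×1, hSl×1, hsL×1, hsl×1
HhSsll×HhSsLl grid (8·8=64): HHSSLl=2 HHSSll=2 HHSsLl=4 HHSsll=4 HHssLl=2 HHssll=2 HhSSLl=4 HhSSll=4 HhSsLl=8 HhSsll=8 HhssLl=4 Hhssll=4 hhSSLl=2 hhSSll=2 hhSsLl=4 hhSsll=4 hhssLl=2 hhssll=2
H_ ss ll hits 6/64; gcd=2; 6÷2/64÷2 = 3/32

P(H_ ss ll) = 3/32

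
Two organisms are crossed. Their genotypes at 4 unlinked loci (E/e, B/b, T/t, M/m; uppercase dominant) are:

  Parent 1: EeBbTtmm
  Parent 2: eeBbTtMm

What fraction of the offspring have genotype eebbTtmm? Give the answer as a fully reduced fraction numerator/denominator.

P(eebbTtmm) = 1/32

EeBbTtmm gametes: EBTm×2, EBtm×2, EbTm×2, Ebtm×2, eBTm×2, eBtm×2, ebTm×2, ebtm×2
eeBbTtMm gametes: eBTM×2, eBTm×2, eBtM×2, eBtm×2, ebTM×2, ebTm×2, ebtM×2, ebtm×2
EeBbTtmm×eeBbTtMm grid (16·16=256): EeBBTTMm=4 EeBBTTmm=4 EeBBTtMm=8 EeBBTtmm=8 EeBBttMm=4 EeBBttmm=4 EeBbTTMm=8 EeBbTTmm=8 EeBbTtMm=16 EeBbTtmm=16 EeBbttMm=8 EeBbttmm=8 EebbTTMm=4 EebbTTmm=4 EebbTtMm=8 EebbTtmm=8 EebbttMm=4 Eebbttmm=4 eeBBTTMm=4 eeBBTTmm=4 eeBBTtMm=8 eeBBTtmm=8 eeBBttMm=4 eeBBttmm=4 eeBbTTMm=8 eeBbTTmm=8 eeBbTtMm=16 eeBbTtmm=16 eeBbttMm=8 eeBbttmm=8 eebbTTMm=4 eebbTTmm=4 eebbTtMm=8 eebbTtmm=8 eebbttMm=4 eebbttmm=4
eebbTtmm hits 8/256; gcd=8; 8÷8/256÷8 = 1/32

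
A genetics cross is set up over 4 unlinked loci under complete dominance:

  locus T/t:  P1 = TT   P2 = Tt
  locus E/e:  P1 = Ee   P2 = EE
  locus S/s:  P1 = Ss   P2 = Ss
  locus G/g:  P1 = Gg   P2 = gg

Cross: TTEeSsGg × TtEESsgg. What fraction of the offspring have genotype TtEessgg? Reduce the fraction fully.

TTEeSsGg gametes: TESG×2, TESg×2, TEsG×2, TEsg×2, TeSG×2, TeSg×2, TesG×2, Tesg×2
TtEESsgg gametes: TESg×4, TEsg×4, tESg×4, tEsg×4
TTEeSsGg×TtEESsgg grid (16·16=256): TTEESSGg=8 TTEESSgg=8 TTEESsGg=16 TTEESsgg=16 TTEEssGg=8 TTEEssgg=8 TTEeSSGg=8 TTEeSSgg=8 TTEeSsGg=16 TTEeSsgg=16 TTEessGg=8 TTEessgg=8 TtEESSGg=8 TtEESSgg=8 TtEESsGg=16 TtEESsgg=16 TtEEssGg=8 TtEEssgg=8 TtEeSSGg=8 TtEeSSgg=8 TtEeSsGg=16 TtEeSsgg=16 TtEessGg=8 TtEessgg=8
TtEessgg hits 8/256; gcd=8; 8÷8/256÷8 = 1/32

P(TtEessgg) = 1/32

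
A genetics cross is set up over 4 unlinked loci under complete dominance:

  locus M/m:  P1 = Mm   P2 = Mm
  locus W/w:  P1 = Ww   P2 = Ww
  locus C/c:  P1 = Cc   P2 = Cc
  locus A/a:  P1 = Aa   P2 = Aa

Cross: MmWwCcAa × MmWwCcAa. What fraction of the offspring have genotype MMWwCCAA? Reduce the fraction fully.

P(MMWwCCAA) = 1/128

MmWwCcAa gametes: MWCA×1, MWCa×1, MWcA×1, MWca×1, MwCA×1, MwCa×1, MwcA×1, Mwca×1, mWCA×1, mWCa×1, mWcA×1, mWca×1, mwCA×1, mwCa×1, mwcA×1, mwca×1
MmWwCcAa gametes: MWCA×1, MWCa×1, MWcA×1, MWca×1, MwCA×1, MwCa×1, MwcA×1, Mwca×1, mWCA×1, mWCa×1, mWcA×1, mWca×1, mwCA×1, mwCa×1, mwcA×1, mwca×1
MmWwCcAa×MmWwCcAa grid (16·16=256): MMWWCCAA=1 MMWWCCAa=2 MMWWCCaa=1 MMWWCcAA=2 MMWWCcAa=4 MMWWCcaa=2 MMWWccAA=1 MMWWccAa=2 MMWWccaa=1 MMWwCCAA=2 MMWwCCAa=4 MMWwCCaa=2 MMWwCcAA=4 MMWwCcAa=8 MMWwCcaa=4 MMWwccAA=2 MMWwccAa=4 MMWwccaa=2 MMwwCCAA=1 MMwwCCAa=2 MMwwCCaa=1 MMwwCcAA=2 MMwwCcAa=4 MMwwCcaa=2 MMwwccAA=1 MMwwccAa=2 MMwwccaa=1 MmWWCCAA=2 MmWWCCAa=4 MmWWCCaa=2 MmWWCcAA=4 MmWWCcAa=8 MmWWCcaa=4 MmWWccAA=2 MmWWccAa=4 MmWWccaa=2 MmWwCCAA=4 MmWwCCAa=8 MmWwCCaa=4 MmWwCcAA=8 MmWwCcAa=16 MmWwCcaa=8 MmWwccAA=4 MmWwccAa=8 MmWwccaa=4 MmwwCCAA=2 MmwwCCAa=4 MmwwCCaa=2 MmwwCcAA=4 MmwwCcAa=8 MmwwCcaa=4 MmwwccAA=2 MmwwccAa=4 Mmwwccaa=2 mmWWCCAA=1 mmWWCCAa=2 mmWWCCaa=1 mmWWCcAA=2 mmWWCcAa=4 mmWWCcaa=2 mmWWccAA=1 mmWWccAa=2 mmWWccaa=1 mmWwCCAA=2 mmWwCCAa=4 mmWwCCaa=2 mmWwCcAA=4 mmWwCcAa=8 mmWwCcaa=4 mmWwccAA=2 mmWwccAa=4 mmWwccaa=2 mmwwCCAA=1 mmwwCCAa=2 mmwwCCaa=1 mmwwCcAA=2 mmwwCcAa=4 mmwwCcaa=2 mmwwccAA=1 mmwwccAa=2 mmwwccaa=1
MMWwCCAA hits 2/256; gcd=2; 2÷2/256÷2 = 1/128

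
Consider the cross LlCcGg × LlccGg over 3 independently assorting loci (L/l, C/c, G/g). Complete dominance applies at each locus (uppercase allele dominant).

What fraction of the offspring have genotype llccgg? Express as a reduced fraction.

LlCcGg gametes: LCG×1, LCg×1, LcG×1, Lcg×1, lCG×1, lCg×1, lcG×1, lcg×1
LlccGg gametes: LcG×2, Lcg×2, lcG×2, lcg×2
LlCcGg×LlccGg grid (8·8=64): LLCcGG=2 LLCcGg=4 LLCcgg=2 LLccGG=2 LLccGg=4 LLccgg=2 LlCcGG=4 LlCcGg=8 LlCcgg=4 LlccGG=4 LlccGg=8 Llccgg=4 llCcGG=2 llCcGg=4 llCcgg=2 llccGG=2 llccGg=4 llccgg=2
llccgg hits 2/64; gcd=2; 2÷2/64÷2 = 1/32

P(llccgg) = 1/32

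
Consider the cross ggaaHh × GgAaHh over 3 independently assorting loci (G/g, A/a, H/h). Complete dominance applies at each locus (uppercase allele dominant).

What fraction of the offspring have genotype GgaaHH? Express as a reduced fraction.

ggaaHh gametes: gaH×4, gah×4
GgAaHh gametes: GAH×1, GAh×1, GaH×1, Gah×1, gAH×1, gAh×1, gaH×1, gah×1
ggaaHh×GgAaHh grid (8·8=64): GgAaHH=4 GgAaHh=8 GgAahh=4 GgaaHH=4 GgaaHh=8 Ggaahh=4 ggAaHH=4 ggAaHh=8 ggAahh=4 ggaaHH=4 ggaaHh=8 ggaahh=4
GgaaHH hits 4/64; gcd=4; 4÷4/64÷4 = 1/16

P(GgaaHH) = 1/16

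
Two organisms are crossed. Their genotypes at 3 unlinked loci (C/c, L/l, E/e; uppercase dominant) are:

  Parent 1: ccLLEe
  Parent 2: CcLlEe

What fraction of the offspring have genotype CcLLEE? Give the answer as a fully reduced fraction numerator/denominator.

ccLLEe gametes: cLE×4, cLe×4
CcLlEe gametes: CLE×1, CLe×1, ClE×1, Cle×1, cLE×1, cLe×1, clE×1, cle×1
ccLLEe×CcLlEe grid (8·8=64): CcLLEE=4 CcLLEe=8 CcLLee=4 CcLlEE=4 CcLlEe=8 CcLlee=4 ccLLEE=4 ccLLEe=8 ccLLee=4 ccLlEE=4 ccLlEe=8 ccLlee=4
CcLLEE hits 4/64; gcd=4; 4÷4/64÷4 = 1/16

P(CcLLEE) = 1/16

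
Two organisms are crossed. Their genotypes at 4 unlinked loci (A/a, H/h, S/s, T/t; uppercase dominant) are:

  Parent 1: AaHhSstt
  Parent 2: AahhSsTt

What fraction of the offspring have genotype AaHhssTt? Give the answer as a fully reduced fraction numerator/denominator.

AaHhSstt gametes: AHSt×2, AHst×2, AhSt×2, Ahst×2, aHSt×2, aHst×2, ahSt×2, ahst×2
AahhSsTt gametes: AhST×2, AhSt×2, AhsT×2, Ahst×2, ahST×2, ahSt×2, ahsT×2, ahst×2
AaHhSstt×AahhSsTt grid (16·16=256): AAHhSSTt=4 AAHhSStt=4 AAHhSsTt=8 AAHhSstt=8 AAHhssTt=4 AAHhsstt=4 AAhhSSTt=4 AAhhSStt=4 AAhhSsTt=8 AAhhSstt=8 AAhhssTt=4 AAhhsstt=4 AaHhSSTt=8 AaHhSStt=8 AaHhSsTt=16 AaHhSstt=16 AaHhssTt=8 AaHhsstt=8 AahhSSTt=8 AahhSStt=8 AahhSsTt=16 AahhSstt=16 AahhssTt=8 Aahhsstt=8 aaHhSSTt=4 aaHhSStt=4 aaHhSsTt=8 aaHhSstt=8 aaHhssTt=4 aaHhsstt=4 aahhSSTt=4 aahhSStt=4 aahhSsTt=8 aahhSstt=8 aahhssTt=4 aahhsstt=4
AaHhssTt hits 8/256; gcd=8; 8÷8/256÷8 = 1/32

P(AaHhssTt) = 1/32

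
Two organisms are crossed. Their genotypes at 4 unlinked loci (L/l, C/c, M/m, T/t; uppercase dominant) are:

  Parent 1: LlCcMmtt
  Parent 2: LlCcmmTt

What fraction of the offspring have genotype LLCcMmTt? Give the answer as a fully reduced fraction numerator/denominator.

P(LLCcMmTt) = 1/32

LlCcMmtt gametes: LCMt×2, LCmt×2, LcMt×2, Lcmt×2, lCMt×2, lCmt×2, lcMt×2, lcmt×2
LlCcmmTt gametes: LCmT×2, LCmt×2, LcmT×2, Lcmt×2, lCmT×2, lCmt×2, lcmT×2, lcmt×2
LlCcMmtt×LlCcmmTt grid (16·16=256): LLCCMmTt=4 LLCCMmtt=4 LLCCmmTt=4 LLCCmmtt=4 LLCcMmTt=8 LLCcMmtt=8 LLCcmmTt=8 LLCcmmtt=8 LLccMmTt=4 LLccMmtt=4 LLccmmTt=4 LLccmmtt=4 LlCCMmTt=8 LlCCMmtt=8 LlCCmmTt=8 LlCCmmtt=8 LlCcMmTt=16 LlCcMmtt=16 LlCcmmTt=16 LlCcmmtt=16 LlccMmTt=8 LlccMmtt=8 LlccmmTt=8 Llccmmtt=8 llCCMmTt=4 llCCMmtt=4 llCCmmTt=4 llCCmmtt=4 llCcMmTt=8 llCcMmtt=8 llCcmmTt=8 llCcmmtt=8 llccMmTt=4 llccMmtt=4 llccmmTt=4 llccmmtt=4
LLCcMmTt hits 8/256; gcd=8; 8÷8/256÷8 = 1/32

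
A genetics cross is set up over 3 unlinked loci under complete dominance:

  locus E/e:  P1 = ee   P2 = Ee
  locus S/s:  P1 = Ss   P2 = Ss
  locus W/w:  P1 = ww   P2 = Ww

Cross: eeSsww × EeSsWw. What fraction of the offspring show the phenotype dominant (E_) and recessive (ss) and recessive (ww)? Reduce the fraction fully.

P(E_ ss ww) = 1/16

eeSsww gametes: eSw×4, esw×4
EeSsWw gametes: ESW×1, ESw×1, EsW×1, Esw×1, eSW×1, eSw×1, esW×1, esw×1
eeSsww×EeSsWw grid (8·8=64): EeSSWw=4 EeSSww=4 EeSsWw=8 EeSsww=8 EessWw=4 Eessww=4 eeSSWw=4 eeSSww=4 eeSsWw=8 eeSsww=8 eessWw=4 eessww=4
E_ ss ww hits 4/64; gcd=4; 4÷4/64÷4 = 1/16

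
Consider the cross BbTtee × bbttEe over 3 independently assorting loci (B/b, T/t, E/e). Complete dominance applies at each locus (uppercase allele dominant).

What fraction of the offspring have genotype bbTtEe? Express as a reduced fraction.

P(bbTtEe) = 1/8

BbTtee gametes: BTe×2, Bte×2, bTe×2, bte×2
bbttEe gametes: btE×4, bte×4
BbTtee×bbttEe grid (8·8=64): BbTtEe=8 BbTtee=8 BbttEe=8 Bbttee=8 bbTtEe=8 bbTtee=8 bbttEe=8 bbttee=8
bbTtEe hits 8/64; gcd=8; 8÷8/64÷8 = 1/8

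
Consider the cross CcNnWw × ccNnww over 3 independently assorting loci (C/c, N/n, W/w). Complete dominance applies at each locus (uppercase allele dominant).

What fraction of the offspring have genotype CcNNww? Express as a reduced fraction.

CcNnWw gametes: CNW×1, CNw×1, CnW×1, Cnw×1, cNW×1, cNw×1, cnW×1, cnw×1
ccNnww gametes: cNw×4, cnw×4
CcNnWw×ccNnww grid (8·8=64): CcNNWw=4 CcNNww=4 CcNnWw=8 CcNnww=8 CcnnWw=4 Ccnnww=4 ccNNWw=4 ccNNww=4 ccNnWw=8 ccNnww=8 ccnnWw=4 ccnnww=4
CcNNww hits 4/64; gcd=4; 4÷4/64÷4 = 1/16

P(CcNNww) = 1/16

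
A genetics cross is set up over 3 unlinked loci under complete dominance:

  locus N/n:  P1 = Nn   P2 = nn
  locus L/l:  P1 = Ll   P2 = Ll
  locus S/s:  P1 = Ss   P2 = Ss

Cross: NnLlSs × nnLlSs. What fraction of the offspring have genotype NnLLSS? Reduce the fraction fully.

P(NnLLSS) = 1/32

NnLlSs gametes: NLS×1, NLs×1, NlS×1, Nls×1, nLS×1, nLs×1, nlS×1, nls×1
nnLlSs gametes: nLS×2, nLs×2, nlS×2, nls×2
NnLlSs×nnLlSs grid (8·8=64): NnLLSS=2 NnLLSs=4 NnLLss=2 NnLlSS=4 NnLlSs=8 NnLlss=4 NnllSS=2 NnllSs=4 Nnllss=2 nnLLSS=2 nnLLSs=4 nnLLss=2 nnLlSS=4 nnLlSs=8 nnLlss=4 nnllSS=2 nnllSs=4 nnllss=2
NnLLSS hits 2/64; gcd=2; 2÷2/64÷2 = 1/32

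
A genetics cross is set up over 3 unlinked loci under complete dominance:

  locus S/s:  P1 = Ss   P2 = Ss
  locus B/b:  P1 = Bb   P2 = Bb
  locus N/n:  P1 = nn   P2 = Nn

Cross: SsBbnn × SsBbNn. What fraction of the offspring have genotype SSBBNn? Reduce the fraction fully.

P(SSBBNn) = 1/32

SsBbnn gametes: SBn×2, Sbn×2, sBn×2, sbn×2
SsBbNn gametes: SBN×1, SBn×1, SbN×1, Sbn×1, sBN×1, sBn×1, sbN×1, sbn×1
SsBbnn×SsBbNn grid (8·8=64): SSBBNn=2 SSBBnn=2 SSBbNn=4 SSBbnn=4 SSbbNn=2 SSbbnn=2 SsBBNn=4 SsBBnn=4 SsBbNn=8 SsBbnn=8 SsbbNn=4 Ssbbnn=4 ssBBNn=2 ssBBnn=2 ssBbNn=4 ssBbnn=4 ssbbNn=2 ssbbnn=2
SSBBNn hits 2/64; gcd=2; 2÷2/64÷2 = 1/32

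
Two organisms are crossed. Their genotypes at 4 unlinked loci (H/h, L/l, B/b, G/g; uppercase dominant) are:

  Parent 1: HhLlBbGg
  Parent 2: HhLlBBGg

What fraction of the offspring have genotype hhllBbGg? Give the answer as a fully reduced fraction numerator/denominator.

P(hhllBbGg) = 1/64

HhLlBbGg gametes: HLBG×1, HLBg×1, HLbG×1, HLbg×1, HlBG×1, HlBg×1, HlbG×1, Hlbg×1, hLBG×1, hLBg×1, hLbG×1, hLbg×1, hlBG×1, hlBg×1, hlbG×1, hlbg×1
HhLlBBGg gametes: HLBG×2, HLBg×2, HlBG×2, HlBg×2, hLBG×2, hLBg×2, hlBG×2, hlBg×2
HhLlBbGg×HhLlBBGg grid (16·16=256): HHLLBBGG=2 HHLLBBGg=4 HHLLBBgg=2 HHLLBbGG=2 HHLLBbGg=4 HHLLBbgg=2 HHLlBBGG=4 HHLlBBGg=8 HHLlBBgg=4 HHLlBbGG=4 HHLlBbGg=8 HHLlBbgg=4 HHllBBGG=2 HHllBBGg=4 HHllBBgg=2 HHllBbGG=2 HHllBbGg=4 HHllBbgg=2 HhLLBBGG=4 HhLLBBGg=8 HhLLBBgg=4 HhLLBbGG=4 HhLLBbGg=8 HhLLBbgg=4 HhLlBBGG=8 HhLlBBGg=16 HhLlBBgg=8 HhLlBbGG=8 HhLlBbGg=16 HhLlBbgg=8 HhllBBGG=4 HhllBBGg=8 HhllBBgg=4 HhllBbGG=4 HhllBbGg=8 HhllBbgg=4 hhLLBBGG=2 hhLLBBGg=4 hhLLBBgg=2 hhLLBbGG=2 hhLLBbGg=4 hhLLBbgg=2 hhLlBBGG=4 hhLlBBGg=8 hhLlBBgg=4 hhLlBbGG=4 hhLlBbGg=8 hhLlBbgg=4 hhllBBGG=2 hhllBBGg=4 hhllBBgg=2 hhllBbGG=2 hhllBbGg=4 hhllBbgg=2
hhllBbGg hits 4/256; gcd=4; 4÷4/256÷4 = 1/64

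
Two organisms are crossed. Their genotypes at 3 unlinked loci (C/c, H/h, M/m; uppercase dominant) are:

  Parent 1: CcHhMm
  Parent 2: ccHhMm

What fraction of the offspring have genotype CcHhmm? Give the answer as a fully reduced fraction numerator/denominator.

P(CcHhmm) = 1/16

CcHhMm gametes: CHM×1, CHm×1, ChM×1, Chm×1, cHM×1, cHm×1, chM×1, chm×1
ccHhMm gametes: cHM×2, cHm×2, chM×2, chm×2
CcHhMm×ccHhMm grid (8·8=64): CcHHMM=2 CcHHMm=4 CcHHmm=2 CcHhMM=4 CcHhMm=8 CcHhmm=4 CchhMM=2 CchhMm=4 Cchhmm=2 ccHHMM=2 ccHHMm=4 ccHHmm=2 ccHhMM=4 ccHhMm=8 ccHhmm=4 cchhMM=2 cchhMm=4 cchhmm=2
CcHhmm hits 4/64; gcd=4; 4÷4/64÷4 = 1/16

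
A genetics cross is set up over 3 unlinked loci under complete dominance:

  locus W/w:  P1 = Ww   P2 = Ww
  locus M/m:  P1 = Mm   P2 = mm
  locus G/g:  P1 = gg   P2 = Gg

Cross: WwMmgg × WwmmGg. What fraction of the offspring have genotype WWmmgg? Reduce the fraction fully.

P(WWmmgg) = 1/16

WwMmgg gametes: WMg×2, Wmg×2, wMg×2, wmg×2
WwmmGg gametes: WmG×2, Wmg×2, wmG×2, wmg×2
WwMmgg×WwmmGg grid (8·8=64): WWMmGg=4 WWMmgg=4 WWmmGg=4 WWmmgg=4 WwMmGg=8 WwMmgg=8 WwmmGg=8 Wwmmgg=8 wwMmGg=4 wwMmgg=4 wwmmGg=4 wwmmgg=4
WWmmgg hits 4/64; gcd=4; 4÷4/64÷4 = 1/16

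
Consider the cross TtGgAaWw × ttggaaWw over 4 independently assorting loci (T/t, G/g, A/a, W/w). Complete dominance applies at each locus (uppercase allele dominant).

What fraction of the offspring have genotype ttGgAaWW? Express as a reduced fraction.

P(ttGgAaWW) = 1/32

TtGgAaWw gametes: TGAW×1, TGAw×1, TGaW×1, TGaw×1, TgAW×1, TgAw×1, TgaW×1, Tgaw×1, tGAW×1, tGAw×1, tGaW×1, tGaw×1, tgAW×1, tgAw×1, tgaW×1, tgaw×1
ttggaaWw gametes: tgaW×8, tgaw×8
TtGgAaWw×ttggaaWw grid (16·16=256): TtGgAaWW=8 TtGgAaWw=16 TtGgAaww=8 TtGgaaWW=8 TtGgaaWw=16 TtGgaaww=8 TtggAaWW=8 TtggAaWw=16 TtggAaww=8 TtggaaWW=8 TtggaaWw=16 Ttggaaww=8 ttGgAaWW=8 ttGgAaWw=16 ttGgAaww=8 ttGgaaWW=8 ttGgaaWw=16 ttGgaaww=8 ttggAaWW=8 ttggAaWw=16 ttggAaww=8 ttggaaWW=8 ttggaaWw=16 ttggaaww=8
ttGgAaWW hits 8/256; gcd=8; 8÷8/256÷8 = 1/32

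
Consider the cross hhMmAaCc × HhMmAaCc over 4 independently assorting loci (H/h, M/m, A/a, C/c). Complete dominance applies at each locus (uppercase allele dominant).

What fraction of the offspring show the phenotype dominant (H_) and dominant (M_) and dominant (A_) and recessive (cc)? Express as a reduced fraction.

P(H_ M_ A_ cc) = 9/128

hhMmAaCc gametes: hMAC×2, hMAc×2, hMaC×2, hMac×2, hmAC×2, hmAc×2, hmaC×2, hmac×2
HhMmAaCc gametes: HMAC×1, HMAc×1, HMaC×1, HMac×1, HmAC×1, HmAc×1, HmaC×1, Hmac×1, hMAC×1, hMAc×1, hMaC×1, hMac×1, hmAC×1, hmAc×1, hmaC×1, hmac×1
hhMmAaCc×HhMmAaCc grid (16·16=256): HhMMAACC=2 HhMMAACc=4 HhMMAAcc=2 HhMMAaCC=4 HhMMAaCc=8 HhMMAacc=4 HhMMaaCC=2 HhMMaaCc=4 HhMMaacc=2 HhMmAACC=4 HhMmAACc=8 HhMmAAcc=4 HhMmAaCC=8 HhMmAaCc=16 HhMmAacc=8 HhMmaaCC=4 HhMmaaCc=8 HhMmaacc=4 HhmmAACC=2 HhmmAACc=4 HhmmAAcc=2 HhmmAaCC=4 HhmmAaCc=8 HhmmAacc=4 HhmmaaCC=2 HhmmaaCc=4 Hhmmaacc=2 hhMMAACC=2 hhMMAACc=4 hhMMAAcc=2 hhMMAaCC=4 hhMMAaCc=8 hhMMAacc=4 hhMMaaCC=2 hhMMaaCc=4 hhMMaacc=2 hhMmAACC=4 hhMmAACc=8 hhMmAAcc=4 hhMmAaCC=8 hhMmAaCc=16 hhMmAacc=8 hhMmaaCC=4 hhMmaaCc=8 hhMmaacc=4 hhmmAACC=2 hhmmAACc=4 hhmmAAcc=2 hhmmAaCC=4 hhmmAaCc=8 hhmmAacc=4 hhmmaaCC=2 hhmmaaCc=4 hhmmaacc=2
H_ M_ A_ cc hits 18/256; gcd=2; 18÷2/256÷2 = 9/128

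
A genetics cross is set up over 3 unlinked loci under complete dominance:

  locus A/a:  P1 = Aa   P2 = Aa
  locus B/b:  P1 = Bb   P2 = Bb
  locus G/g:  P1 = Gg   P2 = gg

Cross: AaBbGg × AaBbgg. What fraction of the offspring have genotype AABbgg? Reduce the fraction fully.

AaBbGg gametes: ABG×1, ABg×1, AbG×1, Abg×1, aBG×1, aBg×1, abG×1, abg×1
AaBbgg gametes: ABg×2, Abg×2, aBg×2, abg×2
AaBbGg×AaBbgg grid (8·8=64): AABBGg=2 AABBgg=2 AABbGg=4 AABbgg=4 AAbbGg=2 AAbbgg=2 AaBBGg=4 AaBBgg=4 AaBbGg=8 AaBbgg=8 AabbGg=4 Aabbgg=4 aaBBGg=2 aaBBgg=2 aaBbGg=4 aaBbgg=4 aabbGg=2 aabbgg=2
AABbgg hits 4/64; gcd=4; 4÷4/64÷4 = 1/16

P(AABbgg) = 1/16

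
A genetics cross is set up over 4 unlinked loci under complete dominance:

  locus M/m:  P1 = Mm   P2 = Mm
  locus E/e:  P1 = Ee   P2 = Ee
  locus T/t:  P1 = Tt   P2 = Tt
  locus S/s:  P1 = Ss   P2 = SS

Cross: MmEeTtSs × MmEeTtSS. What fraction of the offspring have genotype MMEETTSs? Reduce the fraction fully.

P(MMEETTSs) = 1/128

MmEeTtSs gametes: METS×1, METs×1, MEtS×1, MEts×1, MeTS×1, MeTs×1, MetS×1, Mets×1, mETS×1, mETs×1, mEtS×1, mEts×1, meTS×1, meTs×1, metS×1, mets×1
MmEeTtSS gametes: METS×2, MEtS×2, MeTS×2, MetS×2, mETS×2, mEtS×2, meTS×2, metS×2
MmEeTtSs×MmEeTtSS grid (16·16=256): MMEETTSS=2 MMEETTSs=2 MMEETtSS=4 MMEETtSs=4 MMEEttSS=2 MMEEttSs=2 MMEeTTSS=4 MMEeTTSs=4 MMEeTtSS=8 MMEeTtSs=8 MMEettSS=4 MMEettSs=4 MMeeTTSS=2 MMeeTTSs=2 MMeeTtSS=4 MMeeTtSs=4 MMeettSS=2 MMeettSs=2 MmEETTSS=4 MmEETTSs=4 MmEETtSS=8 MmEETtSs=8 MmEEttSS=4 MmEEttSs=4 MmEeTTSS=8 MmEeTTSs=8 MmEeTtSS=16 MmEeTtSs=16 MmEettSS=8 MmEettSs=8 MmeeTTSS=4 MmeeTTSs=4 MmeeTtSS=8 MmeeTtSs=8 MmeettSS=4 MmeettSs=4 mmEETTSS=2 mmEETTSs=2 mmEETtSS=4 mmEETtSs=4 mmEEttSS=2 mmEEttSs=2 mmEeTTSS=4 mmEeTTSs=4 mmEeTtSS=8 mmEeTtSs=8 mmEettSS=4 mmEettSs=4 mmeeTTSS=2 mmeeTTSs=2 mmeeTtSS=4 mmeeTtSs=4 mmeettSS=2 mmeettSs=2
MMEETTSs hits 2/256; gcd=2; 2÷2/256÷2 = 1/128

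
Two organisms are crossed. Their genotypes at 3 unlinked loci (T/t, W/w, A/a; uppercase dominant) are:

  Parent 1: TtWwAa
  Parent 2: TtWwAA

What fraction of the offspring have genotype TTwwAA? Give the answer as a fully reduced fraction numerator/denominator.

P(TTwwAA) = 1/32

TtWwAa gametes: TWA×1, TWa×1, TwA×1, Twa×1, tWA×1, tWa×1, twA×1, twa×1
TtWwAA gametes: TWA×2, TwA×2, tWA×2, twA×2
TtWwAa×TtWwAA grid (8·8=64): TTWWAA=2 TTWWAa=2 TTWwAA=4 TTWwAa=4 TTwwAA=2 TTwwAa=2 TtWWAA=4 TtWWAa=4 TtWwAA=8 TtWwAa=8 TtwwAA=4 TtwwAa=4 ttWWAA=2 ttWWAa=2 ttWwAA=4 ttWwAa=4 ttwwAA=2 ttwwAa=2
TTwwAA hits 2/64; gcd=2; 2÷2/64÷2 = 1/32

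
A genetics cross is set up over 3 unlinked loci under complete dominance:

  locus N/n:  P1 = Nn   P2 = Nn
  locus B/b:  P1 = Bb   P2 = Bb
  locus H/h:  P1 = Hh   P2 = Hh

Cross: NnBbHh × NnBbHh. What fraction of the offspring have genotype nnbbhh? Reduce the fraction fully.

NnBbHh gametes: NBH×1, NBh×1, NbH×1, Nbh×1, nBH×1, nBh×1, nbH×1, nbh×1
NnBbHh gametes: NBH×1, NBh×1, NbH×1, Nbh×1, nBH×1, nBh×1, nbH×1, nbh×1
NnBbHh×NnBbHh grid (8·8=64): NNBBHH=1 NNBBHh=2 NNBBhh=1 NNBbHH=2 NNBbHh=4 NNBbhh=2 NNbbHH=1 NNbbHh=2 NNbbhh=1 NnBBHH=2 NnBBHh=4 NnBBhh=2 NnBbHH=4 NnBbHh=8 NnBbhh=4 NnbbHH=2 NnbbHh=4 Nnbbhh=2 nnBBHH=1 nnBBHh=2 nnBBhh=1 nnBbHH=2 nnBbHh=4 nnBbhh=2 nnbbHH=1 nnbbHh=2 nnbbhh=1
nnbbhh hits 1/64; gcd=1; 1÷1/64÷1 = 1/64

P(nnbbhh) = 1/64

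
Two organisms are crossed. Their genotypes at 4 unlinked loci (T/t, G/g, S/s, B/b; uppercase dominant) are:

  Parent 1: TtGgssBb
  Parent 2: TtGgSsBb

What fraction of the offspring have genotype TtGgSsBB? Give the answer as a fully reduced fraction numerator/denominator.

P(TtGgSsBB) = 1/32

TtGgssBb gametes: TGsB×2, TGsb×2, TgsB×2, Tgsb×2, tGsB×2, tGsb×2, tgsB×2, tgsb×2
TtGgSsBb gametes: TGSB×1, TGSb×1, TGsB×1, TGsb×1, TgSB×1, TgSb×1, TgsB×1, Tgsb×1, tGSB×1, tGSb×1, tGsB×1, tGsb×1, tgSB×1, tgSb×1, tgsB×1, tgsb×1
TtGgssBb×TtGgSsBb grid (16·16=256): TTGGSsBB=2 TTGGSsBb=4 TTGGSsbb=2 TTGGssBB=2 TTGGssBb=4 TTGGssbb=2 TTGgSsBB=4 TTGgSsBb=8 TTGgSsbb=4 TTGgssBB=4 TTGgssBb=8 TTGgssbb=4 TTggSsBB=2 TTggSsBb=4 TTggSsbb=2 TTggssBB=2 TTggssBb=4 TTggssbb=2 TtGGSsBB=4 TtGGSsBb=8 TtGGSsbb=4 TtGGssBB=4 TtGGssBb=8 TtGGssbb=4 TtGgSsBB=8 TtGgSsBb=16 TtGgSsbb=8 TtGgssBB=8 TtGgssBb=16 TtGgssbb=8 TtggSsBB=4 TtggSsBb=8 TtggSsbb=4 TtggssBB=4 TtggssBb=8 Ttggssbb=4 ttGGSsBB=2 ttGGSsBb=4 ttGGSsbb=2 ttGGssBB=2 ttGGssBb=4 ttGGssbb=2 ttGgSsBB=4 ttGgSsBb=8 ttGgSsbb=4 ttGgssBB=4 ttGgssBb=8 ttGgssbb=4 ttggSsBB=2 ttggSsBb=4 ttggSsbb=2 ttggssBB=2 ttggssBb=4 ttggssbb=2
TtGgSsBB hits 8/256; gcd=8; 8÷8/256÷8 = 1/32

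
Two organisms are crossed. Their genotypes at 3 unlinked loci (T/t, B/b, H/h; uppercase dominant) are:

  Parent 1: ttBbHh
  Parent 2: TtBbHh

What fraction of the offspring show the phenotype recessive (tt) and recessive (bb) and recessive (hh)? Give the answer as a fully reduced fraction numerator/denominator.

ttBbHh gametes: tBH×2, tBh×2, tbH×2, tbh×2
TtBbHh gametes: TBH×1, TBh×1, TbH×1, Tbh×1, tBH×1, tBh×1, tbH×1, tbh×1
ttBbHh×TtBbHh grid (8·8=64): TtBBHH=2 TtBBHh=4 TtBBhh=2 TtBbHH=4 TtBbHh=8 TtBbhh=4 TtbbHH=2 TtbbHh=4 Ttbbhh=2 ttBBHH=2 ttBBHh=4 ttBBhh=2 ttBbHH=4 ttBbHh=8 ttBbhh=4 ttbbHH=2 ttbbHh=4 ttbbhh=2
tt bb hh hits 2/64; gcd=2; 2÷2/64÷2 = 1/32

P(tt bb hh) = 1/32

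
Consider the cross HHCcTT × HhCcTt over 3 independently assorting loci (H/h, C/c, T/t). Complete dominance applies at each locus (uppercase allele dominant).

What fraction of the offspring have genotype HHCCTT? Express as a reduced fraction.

HHCcTT gametes: HCT×4, HcT×4
HhCcTt gametes: HCT×1, HCt×1, HcT×1, Hct×1, hCT×1, hCt×1, hcT×1, hct×1
HHCcTT×HhCcTt grid (8·8=64): HHCCTT=4 HHCCTt=4 HHCcTT=8 HHCcTt=8 HHccTT=4 HHccTt=4 HhCCTT=4 HhCCTt=4 HhCcTT=8 HhCcTt=8 HhccTT=4 HhccTt=4
HHCCTT hits 4/64; gcd=4; 4÷4/64÷4 = 1/16

P(HHCCTT) = 1/16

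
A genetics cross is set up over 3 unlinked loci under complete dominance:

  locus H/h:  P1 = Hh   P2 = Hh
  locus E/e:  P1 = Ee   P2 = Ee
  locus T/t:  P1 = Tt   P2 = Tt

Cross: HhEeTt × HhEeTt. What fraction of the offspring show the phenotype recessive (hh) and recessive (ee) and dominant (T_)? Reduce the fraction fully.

P(hh ee T_) = 3/64

HhEeTt gametes: HET×1, HEt×1, HeT×1, Het×1, hET×1, hEt×1, heT×1, het×1
HhEeTt gametes: HET×1, HEt×1, HeT×1, Het×1, hET×1, hEt×1, heT×1, het×1
HhEeTt×HhEeTt grid (8·8=64): HHEETT=1 HHEETt=2 HHEEtt=1 HHEeTT=2 HHEeTt=4 HHEett=2 HHeeTT=1 HHeeTt=2 HHeett=1 HhEETT=2 HhEETt=4 HhEEtt=2 HhEeTT=4 HhEeTt=8 HhEett=4 HheeTT=2 HheeTt=4 Hheett=2 hhEETT=1 hhEETt=2 hhEEtt=1 hhEeTT=2 hhEeTt=4 hhEett=2 hheeTT=1 hheeTt=2 hheett=1
hh ee T_ hits 3/64; gcd=1; 3÷1/64÷1 = 3/64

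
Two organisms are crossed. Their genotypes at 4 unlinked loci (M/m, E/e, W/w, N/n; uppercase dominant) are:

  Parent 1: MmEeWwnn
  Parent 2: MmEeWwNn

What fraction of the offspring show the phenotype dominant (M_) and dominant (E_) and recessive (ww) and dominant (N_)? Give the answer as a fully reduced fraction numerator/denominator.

P(M_ E_ ww N_) = 9/128

MmEeWwnn gametes: MEWn×2, MEwn×2, MeWn×2, Mewn×2, mEWn×2, mEwn×2, meWn×2, mewn×2
MmEeWwNn gametes: MEWN×1, MEWn×1, MEwN×1, MEwn×1, MeWN×1, MeWn×1, MewN×1, Mewn×1, mEWN×1, mEWn×1, mEwN×1, mEwn×1, meWN×1, meWn×1, mewN×1, mewn×1
MmEeWwnn×MmEeWwNn grid (16·16=256): MMEEWWNn=2 MMEEWWnn=2 MMEEWwNn=4 MMEEWwnn=4 MMEEwwNn=2 MMEEwwnn=2 MMEeWWNn=4 MMEeWWnn=4 MMEeWwNn=8 MMEeWwnn=8 MMEewwNn=4 MMEewwnn=4 MMeeWWNn=2 MMeeWWnn=2 MMeeWwNn=4 MMeeWwnn=4 MMeewwNn=2 MMeewwnn=2 MmEEWWNn=4 MmEEWWnn=4 MmEEWwNn=8 MmEEWwnn=8 MmEEwwNn=4 MmEEwwnn=4 MmEeWWNn=8 MmEeWWnn=8 MmEeWwNn=16 MmEeWwnn=16 MmEewwNn=8 MmEewwnn=8 MmeeWWNn=4 MmeeWWnn=4 MmeeWwNn=8 MmeeWwnn=8 MmeewwNn=4 Mmeewwnn=4 mmEEWWNn=2 mmEEWWnn=2 mmEEWwNn=4 mmEEWwnn=4 mmEEwwNn=2 mmEEwwnn=2 mmEeWWNn=4 mmEeWWnn=4 mmEeWwNn=8 mmEeWwnn=8 mmEewwNn=4 mmEewwnn=4 mmeeWWNn=2 mmeeWWnn=2 mmeeWwNn=4 mmeeWwnn=4 mmeewwNn=2 mmeewwnn=2
M_ E_ ww N_ hits 18/256; gcd=2; 18÷2/256÷2 = 9/128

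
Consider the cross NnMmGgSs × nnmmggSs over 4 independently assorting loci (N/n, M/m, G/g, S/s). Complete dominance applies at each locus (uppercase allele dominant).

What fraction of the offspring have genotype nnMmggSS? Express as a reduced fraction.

P(nnMmggSS) = 1/32

NnMmGgSs gametes: NMGS×1, NMGs×1, NMgS×1, NMgs×1, NmGS×1, NmGs×1, NmgS×1, Nmgs×1, nMGS×1, nMGs×1, nMgS×1, nMgs×1, nmGS×1, nmGs×1, nmgS×1, nmgs×1
nnmmggSs gametes: nmgS×8, nmgs×8
NnMmGgSs×nnmmggSs grid (16·16=256): NnMmGgSS=8 NnMmGgSs=16 NnMmGgss=8 NnMmggSS=8 NnMmggSs=16 NnMmggss=8 NnmmGgSS=8 NnmmGgSs=16 NnmmGgss=8 NnmmggSS=8 NnmmggSs=16 Nnmmggss=8 nnMmGgSS=8 nnMmGgSs=16 nnMmGgss=8 nnMmggSS=8 nnMmggSs=16 nnMmggss=8 nnmmGgSS=8 nnmmGgSs=16 nnmmGgss=8 nnmmggSS=8 nnmmggSs=16 nnmmggss=8
nnMmggSS hits 8/256; gcd=8; 8÷8/256÷8 = 1/32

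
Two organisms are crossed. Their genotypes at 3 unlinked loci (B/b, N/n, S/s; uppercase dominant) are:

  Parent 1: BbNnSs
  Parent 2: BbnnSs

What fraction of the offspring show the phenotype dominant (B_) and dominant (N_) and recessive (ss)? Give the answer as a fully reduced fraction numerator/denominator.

BbNnSs gametes: BNS×1, BNs×1, BnS×1, Bns×1, bNS×1, bNs×1, bnS×1, bns×1
BbnnSs gametes: BnS×2, Bns×2, bnS×2, bns×2
BbNnSs×BbnnSs grid (8·8=64): BBNnSS=2 BBNnSs=4 BBNnss=2 BBnnSS=2 BBnnSs=4 BBnnss=2 BbNnSS=4 BbNnSs=8 BbNnss=4 BbnnSS=4 BbnnSs=8 Bbnnss=4 bbNnSS=2 bbNnSs=4 bbNnss=2 bbnnSS=2 bbnnSs=4 bbnnss=2
B_ N_ ss hits 6/64; gcd=2; 6÷2/64÷2 = 3/32

P(B_ N_ ss) = 3/32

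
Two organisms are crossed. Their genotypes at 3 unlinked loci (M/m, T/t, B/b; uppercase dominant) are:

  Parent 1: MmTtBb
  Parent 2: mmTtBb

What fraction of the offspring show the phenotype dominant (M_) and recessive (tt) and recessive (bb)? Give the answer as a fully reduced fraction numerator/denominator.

MmTtBb gametes: MTB×1, MTb×1, MtB×1, Mtb×1, mTB×1, mTb×1, mtB×1, mtb×1
mmTtBb gametes: mTB×2, mTb×2, mtB×2, mtb×2
MmTtBb×mmTtBb grid (8·8=64): MmTTBB=2 MmTTBb=4 MmTTbb=2 MmTtBB=4 MmTtBb=8 MmTtbb=4 MmttBB=2 MmttBb=4 Mmttbb=2 mmTTBB=2 mmTTBb=4 mmTTbb=2 mmTtBB=4 mmTtBb=8 mmTtbb=4 mmttBB=2 mmttBb=4 mmttbb=2
M_ tt bb hits 2/64; gcd=2; 2÷2/64÷2 = 1/32

P(M_ tt bb) = 1/32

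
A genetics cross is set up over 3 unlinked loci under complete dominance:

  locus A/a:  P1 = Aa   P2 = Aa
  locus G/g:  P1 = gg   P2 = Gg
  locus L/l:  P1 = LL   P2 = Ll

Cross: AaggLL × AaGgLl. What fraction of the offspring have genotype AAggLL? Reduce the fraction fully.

P(AAggLL) = 1/16

AaggLL gametes: AgL×4, agL×4
AaGgLl gametes: AGL×1, AGl×1, AgL×1, Agl×1, aGL×1, aGl×1, agL×1, agl×1
AaggLL×AaGgLl grid (8·8=64): AAGgLL=4 AAGgLl=4 AAggLL=4 AAggLl=4 AaGgLL=8 AaGgLl=8 AaggLL=8 AaggLl=8 aaGgLL=4 aaGgLl=4 aaggLL=4 aaggLl=4
AAggLL hits 4/64; gcd=4; 4÷4/64÷4 = 1/16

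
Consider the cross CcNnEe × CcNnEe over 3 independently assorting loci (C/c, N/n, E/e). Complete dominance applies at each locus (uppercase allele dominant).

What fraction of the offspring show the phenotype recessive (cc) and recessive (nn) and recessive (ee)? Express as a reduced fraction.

P(cc nn ee) = 1/64

CcNnEe gametes: CNE×1, CNe×1, CnE×1, Cne×1, cNE×1, cNe×1, cnE×1, cne×1
CcNnEe gametes: CNE×1, CNe×1, CnE×1, Cne×1, cNE×1, cNe×1, cnE×1, cne×1
CcNnEe×CcNnEe grid (8·8=64): CCNNEE=1 CCNNEe=2 CCNNee=1 CCNnEE=2 CCNnEe=4 CCNnee=2 CCnnEE=1 CCnnEe=2 CCnnee=1 CcNNEE=2 CcNNEe=4 CcNNee=2 CcNnEE=4 CcNnEe=8 CcNnee=4 CcnnEE=2 CcnnEe=4 Ccnnee=2 ccNNEE=1 ccNNEe=2 ccNNee=1 ccNnEE=2 ccNnEe=4 ccNnee=2 ccnnEE=1 ccnnEe=2 ccnnee=1
cc nn ee hits 1/64; gcd=1; 1÷1/64÷1 = 1/64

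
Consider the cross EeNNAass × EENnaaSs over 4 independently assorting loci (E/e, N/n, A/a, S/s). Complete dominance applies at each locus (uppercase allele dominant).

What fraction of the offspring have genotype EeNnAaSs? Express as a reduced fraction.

P(EeNnAaSs) = 1/16

EeNNAass gametes: ENAs×4, ENas×4, eNAs×4, eNas×4
EENnaaSs gametes: ENaS×4, ENas×4, EnaS×4, Enas×4
EeNNAass×EENnaaSs grid (16·16=256): EENNAaSs=16 EENNAass=16 EENNaaSs=16 EENNaass=16 EENnAaSs=16 EENnAass=16 EENnaaSs=16 EENnaass=16 EeNNAaSs=16 EeNNAass=16 EeNNaaSs=16 EeNNaass=16 EeNnAaSs=16 EeNnAass=16 EeNnaaSs=16 EeNnaass=16
EeNnAaSs hits 16/256; gcd=16; 16÷16/256÷16 = 1/16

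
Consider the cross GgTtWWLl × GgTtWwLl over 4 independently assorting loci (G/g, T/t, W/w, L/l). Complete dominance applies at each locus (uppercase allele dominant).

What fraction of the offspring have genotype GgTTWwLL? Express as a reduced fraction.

GgTtWWLl gametes: GTWL×2, GTWl×2, GtWL×2, GtWl×2, gTWL×2, gTWl×2, gtWL×2, gtWl×2
GgTtWwLl gametes: GTWL×1, GTWl×1, GTwL×1, GTwl×1, GtWL×1, GtWl×1, GtwL×1, Gtwl×1, gTWL×1, gTWl×1, gTwL×1, gTwl×1, gtWL×1, gtWl×1, gtwL×1, gtwl×1
GgTtWWLl×GgTtWwLl grid (16·16=256): GGTTWWLL=2 GGTTWWLl=4 GGTTWWll=2 GGTTWwLL=2 GGTTWwLl=4 GGTTWwll=2 GGTtWWLL=4 GGTtWWLl=8 GGTtWWll=4 GGTtWwLL=4 GGTtWwLl=8 GGTtWwll=4 GGttWWLL=2 GGttWWLl=4 GGttWWll=2 GGttWwLL=2 GGttWwLl=4 GGttWwll=2 GgTTWWLL=4 GgTTWWLl=8 GgTTWWll=4 GgTTWwLL=4 GgTTWwLl=8 GgTTWwll=4 GgTtWWLL=8 GgTtWWLl=16 GgTtWWll=8 GgTtWwLL=8 GgTtWwLl=16 GgTtWwll=8 GgttWWLL=4 GgttWWLl=8 GgttWWll=4 GgttWwLL=4 GgttWwLl=8 GgttWwll=4 ggTTWWLL=2 ggTTWWLl=4 ggTTWWll=2 ggTTWwLL=2 ggTTWwLl=4 ggTTWwll=2 ggTtWWLL=4 ggTtWWLl=8 ggTtWWll=4 ggTtWwLL=4 ggTtWwLl=8 ggTtWwll=4 ggttWWLL=2 ggttWWLl=4 ggttWWll=2 ggttWwLL=2 ggttWwLl=4 ggttWwll=2
GgTTWwLL hits 4/256; gcd=4; 4÷4/256÷4 = 1/64

P(GgTTWwLL) = 1/64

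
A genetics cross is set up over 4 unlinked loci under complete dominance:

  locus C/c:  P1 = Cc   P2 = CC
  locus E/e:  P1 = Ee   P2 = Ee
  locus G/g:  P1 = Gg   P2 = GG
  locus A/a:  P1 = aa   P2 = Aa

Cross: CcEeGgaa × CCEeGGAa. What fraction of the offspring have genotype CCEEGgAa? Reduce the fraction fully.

P(CCEEGgAa) = 1/32

CcEeGgaa gametes: CEGa×2, CEga×2, CeGa×2, Cega×2, cEGa×2, cEga×2, ceGa×2, cega×2
CCEeGGAa gametes: CEGA×4, CEGa×4, CeGA×4, CeGa×4
CcEeGgaa×CCEeGGAa grid (16·16=256): CCEEGGAa=8 CCEEGGaa=8 CCEEGgAa=8 CCEEGgaa=8 CCEeGGAa=16 CCEeGGaa=16 CCEeGgAa=16 CCEeGgaa=16 CCeeGGAa=8 CCeeGGaa=8 CCeeGgAa=8 CCeeGgaa=8 CcEEGGAa=8 CcEEGGaa=8 CcEEGgAa=8 CcEEGgaa=8 CcEeGGAa=16 CcEeGGaa=16 CcEeGgAa=16 CcEeGgaa=16 CceeGGAa=8 CceeGGaa=8 CceeGgAa=8 CceeGgaa=8
CCEEGgAa hits 8/256; gcd=8; 8÷8/256÷8 = 1/32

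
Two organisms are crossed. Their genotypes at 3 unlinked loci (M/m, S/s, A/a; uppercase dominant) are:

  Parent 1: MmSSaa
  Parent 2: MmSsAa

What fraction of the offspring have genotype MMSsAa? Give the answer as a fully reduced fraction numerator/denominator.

P(MMSsAa) = 1/16

MmSSaa gametes: MSa×4, mSa×4
MmSsAa gametes: MSA×1, MSa×1, MsA×1, Msa×1, mSA×1, mSa×1, msA×1, msa×1
MmSSaa×MmSsAa grid (8·8=64): MMSSAa=4 MMSSaa=4 MMSsAa=4 MMSsaa=4 MmSSAa=8 MmSSaa=8 MmSsAa=8 MmSsaa=8 mmSSAa=4 mmSSaa=4 mmSsAa=4 mmSsaa=4
MMSsAa hits 4/64; gcd=4; 4÷4/64÷4 = 1/16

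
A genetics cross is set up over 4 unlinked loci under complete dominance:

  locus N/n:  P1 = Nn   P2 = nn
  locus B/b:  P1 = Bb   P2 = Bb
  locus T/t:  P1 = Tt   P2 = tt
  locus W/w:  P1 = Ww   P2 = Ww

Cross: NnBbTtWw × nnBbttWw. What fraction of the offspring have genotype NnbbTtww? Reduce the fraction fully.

P(NnbbTtww) = 1/64

NnBbTtWw gametes: NBTW×1, NBTw×1, NBtW×1, NBtw×1, NbTW×1, NbTw×1, NbtW×1, Nbtw×1, nBTW×1, nBTw×1, nBtW×1, nBtw×1, nbTW×1, nbTw×1, nbtW×1, nbtw×1
nnBbttWw gametes: nBtW×4, nBtw×4, nbtW×4, nbtw×4
NnBbTtWw×nnBbttWw grid (16·16=256): NnBBTtWW=4 NnBBTtWw=8 NnBBTtww=4 NnBBttWW=4 NnBBttWw=8 NnBBttww=4 NnBbTtWW=8 NnBbTtWw=16 NnBbTtww=8 NnBbttWW=8 NnBbttWw=16 NnBbttww=8 NnbbTtWW=4 NnbbTtWw=8 NnbbTtww=4 NnbbttWW=4 NnbbttWw=8 Nnbbttww=4 nnBBTtWW=4 nnBBTtWw=8 nnBBTtww=4 nnBBttWW=4 nnBBttWw=8 nnBBttww=4 nnBbTtWW=8 nnBbTtWw=16 nnBbTtww=8 nnBbttWW=8 nnBbttWw=16 nnBbttww=8 nnbbTtWW=4 nnbbTtWw=8 nnbbTtww=4 nnbbttWW=4 nnbbttWw=8 nnbbttww=4
NnbbTtww hits 4/256; gcd=4; 4÷4/256÷4 = 1/64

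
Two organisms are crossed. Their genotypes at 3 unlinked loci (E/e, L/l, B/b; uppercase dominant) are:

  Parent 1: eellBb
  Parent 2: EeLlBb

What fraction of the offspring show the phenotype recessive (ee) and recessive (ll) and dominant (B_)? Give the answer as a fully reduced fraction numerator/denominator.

eellBb gametes: elB×4, elb×4
EeLlBb gametes: ELB×1, ELb×1, ElB×1, Elb×1, eLB×1, eLb×1, elB×1, elb×1
eellBb×EeLlBb grid (8·8=64): EeLlBB=4 EeLlBb=8 EeLlbb=4 EellBB=4 EellBb=8 Eellbb=4 eeLlBB=4 eeLlBb=8 eeLlbb=4 eellBB=4 eellBb=8 eellbb=4
ee ll B_ hits 12/64; gcd=4; 12÷4/64÷4 = 3/16

P(ee ll B_) = 3/16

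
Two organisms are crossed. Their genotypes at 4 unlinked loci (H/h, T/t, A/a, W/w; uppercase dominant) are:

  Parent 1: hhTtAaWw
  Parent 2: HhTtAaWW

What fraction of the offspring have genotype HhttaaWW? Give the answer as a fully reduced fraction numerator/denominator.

P(HhttaaWW) = 1/64

hhTtAaWw gametes: hTAW×2, hTAw×2, hTaW×2, hTaw×2, htAW×2, htAw×2, htaW×2, htaw×2
HhTtAaWW gametes: HTAW×2, HTaW×2, HtAW×2, HtaW×2, hTAW×2, hTaW×2, htAW×2, htaW×2
hhTtAaWw×HhTtAaWW grid (16·16=256): HhTTAAWW=4 HhTTAAWw=4 HhTTAaWW=8 HhTTAaWw=8 HhTTaaWW=4 HhTTaaWw=4 HhTtAAWW=8 HhTtAAWw=8 HhTtAaWW=16 HhTtAaWw=16 HhTtaaWW=8 HhTtaaWw=8 HhttAAWW=4 HhttAAWw=4 HhttAaWW=8 HhttAaWw=8 HhttaaWW=4 HhttaaWw=4 hhTTAAWW=4 hhTTAAWw=4 hhTTAaWW=8 hhTTAaWw=8 hhTTaaWW=4 hhTTaaWw=4 hhTtAAWW=8 hhTtAAWw=8 hhTtAaWW=16 hhTtAaWw=16 hhTtaaWW=8 hhTtaaWw=8 hhttAAWW=4 hhttAAWw=4 hhttAaWW=8 hhttAaWw=8 hhttaaWW=4 hhttaaWw=4
HhttaaWW hits 4/256; gcd=4; 4÷4/256÷4 = 1/64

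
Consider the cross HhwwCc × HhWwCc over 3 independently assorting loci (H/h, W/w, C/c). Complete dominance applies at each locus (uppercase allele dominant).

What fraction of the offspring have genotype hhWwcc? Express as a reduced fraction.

P(hhWwcc) = 1/32

HhwwCc gametes: HwC×2, Hwc×2, hwC×2, hwc×2
HhWwCc gametes: HWC×1, HWc×1, HwC×1, Hwc×1, hWC×1, hWc×1, hwC×1, hwc×1
HhwwCc×HhWwCc grid (8·8=64): HHWwCC=2 HHWwCc=4 HHWwcc=2 HHwwCC=2 HHwwCc=4 HHwwcc=2 HhWwCC=4 HhWwCc=8 HhWwcc=4 HhwwCC=4 HhwwCc=8 Hhwwcc=4 hhWwCC=2 hhWwCc=4 hhWwcc=2 hhwwCC=2 hhwwCc=4 hhwwcc=2
hhWwcc hits 2/64; gcd=2; 2÷2/64÷2 = 1/32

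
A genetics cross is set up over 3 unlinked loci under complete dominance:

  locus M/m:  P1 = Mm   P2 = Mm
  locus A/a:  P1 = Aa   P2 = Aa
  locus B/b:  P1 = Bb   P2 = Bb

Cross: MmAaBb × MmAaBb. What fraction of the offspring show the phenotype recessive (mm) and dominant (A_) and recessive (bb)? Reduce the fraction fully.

P(mm A_ bb) = 3/64

MmAaBb gametes: MAB×1, MAb×1, MaB×1, Mab×1, mAB×1, mAb×1, maB×1, mab×1
MmAaBb gametes: MAB×1, MAb×1, MaB×1, Mab×1, mAB×1, mAb×1, maB×1, mab×1
MmAaBb×MmAaBb grid (8·8=64): MMAABB=1 MMAABb=2 MMAAbb=1 MMAaBB=2 MMAaBb=4 MMAabb=2 MMaaBB=1 MMaaBb=2 MMaabb=1 MmAABB=2 MmAABb=4 MmAAbb=2 MmAaBB=4 MmAaBb=8 MmAabb=4 MmaaBB=2 MmaaBb=4 Mmaabb=2 mmAABB=1 mmAABb=2 mmAAbb=1 mmAaBB=2 mmAaBb=4 mmAabb=2 mmaaBB=1 mmaaBb=2 mmaabb=1
mm A_ bb hits 3/64; gcd=1; 3÷1/64÷1 = 3/64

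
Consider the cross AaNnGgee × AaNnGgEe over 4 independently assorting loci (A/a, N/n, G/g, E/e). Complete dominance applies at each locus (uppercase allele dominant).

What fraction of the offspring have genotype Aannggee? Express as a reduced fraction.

AaNnGgee gametes: ANGe×2, ANge×2, AnGe×2, Ange×2, aNGe×2, aNge×2, anGe×2, ange×2
AaNnGgEe gametes: ANGE×1, ANGe×1, ANgE×1, ANge×1, AnGE×1, AnGe×1, AngE×1, Ange×1, aNGE×1, aNGe×1, aNgE×1, aNge×1, anGE×1, anGe×1, angE×1, ange×1
AaNnGgee×AaNnGgEe grid (16·16=256): AANNGGEe=2 AANNGGee=2 AANNGgEe=4 AANNGgee=4 AANNggEe=2 AANNggee=2 AANnGGEe=4 AANnGGee=4 AANnGgEe=8 AANnGgee=8 AANnggEe=4 AANnggee=4 AAnnGGEe=2 AAnnGGee=2 AAnnGgEe=4 AAnnGgee=4 AAnnggEe=2 AAnnggee=2 AaNNGGEe=4 AaNNGGee=4 AaNNGgEe=8 AaNNGgee=8 AaNNggEe=4 AaNNggee=4 AaNnGGEe=8 AaNnGGee=8 AaNnGgEe=16 AaNnGgee=16 AaNnggEe=8 AaNnggee=8 AannGGEe=4 AannGGee=4 AannGgEe=8 AannGgee=8 AannggEe=4 Aannggee=4 aaNNGGEe=2 aaNNGGee=2 aaNNGgEe=4 aaNNGgee=4 aaNNggEe=2 aaNNggee=2 aaNnGGEe=4 aaNnGGee=4 aaNnGgEe=8 aaNnGgee=8 aaNnggEe=4 aaNnggee=4 aannGGEe=2 aannGGee=2 aannGgEe=4 aannGgee=4 aannggEe=2 aannggee=2
Aannggee hits 4/256; gcd=4; 4÷4/256÷4 = 1/64

P(Aannggee) = 1/64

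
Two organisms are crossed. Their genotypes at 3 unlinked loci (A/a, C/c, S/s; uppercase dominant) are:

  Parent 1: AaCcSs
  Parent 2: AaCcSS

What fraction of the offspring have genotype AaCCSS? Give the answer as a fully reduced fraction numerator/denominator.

AaCcSs gametes: ACS×1, ACs×1, AcS×1, Acs×1, aCS×1, aCs×1, acS×1, acs×1
AaCcSS gametes: ACS×2, AcS×2, aCS×2, acS×2
AaCcSs×AaCcSS grid (8·8=64): AACCSS=2 AACCSs=2 AACcSS=4 AACcSs=4 AAccSS=2 AAccSs=2 AaCCSS=4 AaCCSs=4 AaCcSS=8 AaCcSs=8 AaccSS=4 AaccSs=4 aaCCSS=2 aaCCSs=2 aaCcSS=4 aaCcSs=4 aaccSS=2 aaccSs=2
AaCCSS hits 4/64; gcd=4; 4÷4/64÷4 = 1/16

P(AaCCSS) = 1/16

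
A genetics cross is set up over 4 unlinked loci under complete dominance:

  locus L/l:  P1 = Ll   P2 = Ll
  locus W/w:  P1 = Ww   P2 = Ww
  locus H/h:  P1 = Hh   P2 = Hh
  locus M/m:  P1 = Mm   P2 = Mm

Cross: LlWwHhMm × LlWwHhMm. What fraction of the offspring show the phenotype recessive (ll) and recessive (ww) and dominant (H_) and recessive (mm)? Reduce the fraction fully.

P(ll ww H_ mm) = 3/256

LlWwHhMm gametes: LWHM×1, LWHm×1, LWhM×1, LWhm×1, LwHM×1, LwHm×1, LwhM×1, Lwhm×1, lWHM×1, lWHm×1, lWhM×1, lWhm×1, lwHM×1, lwHm×1, lwhM×1, lwhm×1
LlWwHhMm gametes: LWHM×1, LWHm×1, LWhM×1, LWhm×1, LwHM×1, LwHm×1, LwhM×1, Lwhm×1, lWHM×1, lWHm×1, lWhM×1, lWhm×1, lwHM×1, lwHm×1, lwhM×1, lwhm×1
LlWwHhMm×LlWwHhMm grid (16·16=256): LLWWHHMM=1 LLWWHHMm=2 LLWWHHmm=1 LLWWHhMM=2 LLWWHhMm=4 LLWWHhmm=2 LLWWhhMM=1 LLWWhhMm=2 LLWWhhmm=1 LLWwHHMM=2 LLWwHHMm=4 LLWwHHmm=2 LLWwHhMM=4 LLWwHhMm=8 LLWwHhmm=4 LLWwhhMM=2 LLWwhhMm=4 LLWwhhmm=2 LLwwHHMM=1 LLwwHHMm=2 LLwwHHmm=1 LLwwHhMM=2 LLwwHhMm=4 LLwwHhmm=2 LLwwhhMM=1 LLwwhhMm=2 LLwwhhmm=1 LlWWHHMM=2 LlWWHHMm=4 LlWWHHmm=2 LlWWHhMM=4 LlWWHhMm=8 LlWWHhmm=4 LlWWhhMM=2 LlWWhhMm=4 LlWWhhmm=2 LlWwHHMM=4 LlWwHHMm=8 LlWwHHmm=4 LlWwHhMM=8 LlWwHhMm=16 LlWwHhmm=8 LlWwhhMM=4 LlWwhhMm=8 LlWwhhmm=4 LlwwHHMM=2 LlwwHHMm=4 LlwwHHmm=2 LlwwHhMM=4 LlwwHhMm=8 LlwwHhmm=4 LlwwhhMM=2 LlwwhhMm=4 Llwwhhmm=2 llWWHHMM=1 llWWHHMm=2 llWWHHmm=1 llWWHhMM=2 llWWHhMm=4 llWWHhmm=2 llWWhhMM=1 llWWhhMm=2 llWWhhmm=1 llWwHHMM=2 llWwHHMm=4 llWwHHmm=2 llWwHhMM=4 llWwHhMm=8 llWwHhmm=4 llWwhhMM=2 llWwhhMm=4 llWwhhmm=2 llwwHHMM=1 llwwHHMm=2 llwwHHmm=1 llwwHhMM=2 llwwHhMm=4 llwwHhmm=2 llwwhhMM=1 llwwhhMm=2 llwwhhmm=1
ll ww H_ mm hits 3/256; gcd=1; 3÷1/256÷1 = 3/256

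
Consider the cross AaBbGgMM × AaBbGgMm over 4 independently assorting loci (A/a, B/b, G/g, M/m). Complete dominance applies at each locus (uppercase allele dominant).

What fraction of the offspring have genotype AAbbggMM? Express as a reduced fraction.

AaBbGgMM gametes: ABGM×2, ABgM×2, AbGM×2, AbgM×2, aBGM×2, aBgM×2, abGM×2, abgM×2
AaBbGgMm gametes: ABGM×1, ABGm×1, ABgM×1, ABgm×1, AbGM×1, AbGm×1, AbgM×1, Abgm×1, aBGM×1, aBGm×1, aBgM×1, aBgm×1, abGM×1, abGm×1, abgM×1, abgm×1
AaBbGgMM×AaBbGgMm grid (16·16=256): AABBGGMM=2 AABBGGMm=2 AABBGgMM=4 AABBGgMm=4 AABBggMM=2 AABBggMm=2 AABbGGMM=4 AABbGGMm=4 AABbGgMM=8 AABbGgMm=8 AABbggMM=4 AABbggMm=4 AAbbGGMM=2 AAbbGGMm=2 AAbbGgMM=4 AAbbGgMm=4 AAbbggMM=2 AAbbggMm=2 AaBBGGMM=4 AaBBGGMm=4 AaBBGgMM=8 AaBBGgMm=8 AaBBggMM=4 AaBBggMm=4 AaBbGGMM=8 AaBbGGMm=8 AaBbGgMM=16 AaBbGgMm=16 AaBbggMM=8 AaBbggMm=8 AabbGGMM=4 AabbGGMm=4 AabbGgMM=8 AabbGgMm=8 AabbggMM=4 AabbggMm=4 aaBBGGMM=2 aaBBGGMm=2 aaBBGgMM=4 aaBBGgMm=4 aaBBggMM=2 aaBBggMm=2 aaBbGGMM=4 aaBbGGMm=4 aaBbGgMM=8 aaBbGgMm=8 aaBbggMM=4 aaBbggMm=4 aabbGGMM=2 aabbGGMm=2 aabbGgMM=4 aabbGgMm=4 aabbggMM=2 aabbggMm=2
AAbbggMM hits 2/256; gcd=2; 2÷2/256÷2 = 1/128

P(AAbbggMM) = 1/128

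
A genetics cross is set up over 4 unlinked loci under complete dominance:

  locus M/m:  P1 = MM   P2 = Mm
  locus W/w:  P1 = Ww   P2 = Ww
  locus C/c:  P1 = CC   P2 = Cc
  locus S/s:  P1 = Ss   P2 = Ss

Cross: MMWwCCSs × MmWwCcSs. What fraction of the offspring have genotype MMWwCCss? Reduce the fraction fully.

MMWwCCSs gametes: MWCS×4, MWCs×4, MwCS×4, MwCs×4
MmWwCcSs gametes: MWCS×1, MWCs×1, MWcS×1, MWcs×1, MwCS×1, MwCs×1, MwcS×1, Mwcs×1, mWCS×1, mWCs×1, mWcS×1, mWcs×1, mwCS×1, mwCs×1, mwcS×1, mwcs×1
MMWwCCSs×MmWwCcSs grid (16·16=256): MMWWCCSS=4 MMWWCCSs=8 MMWWCCss=4 MMWWCcSS=4 MMWWCcSs=8 MMWWCcss=4 MMWwCCSS=8 MMWwCCSs=16 MMWwCCss=8 MMWwCcSS=8 MMWwCcSs=16 MMWwCcss=8 MMwwCCSS=4 MMwwCCSs=8 MMwwCCss=4 MMwwCcSS=4 MMwwCcSs=8 MMwwCcss=4 MmWWCCSS=4 MmWWCCSs=8 MmWWCCss=4 MmWWCcSS=4 MmWWCcSs=8 MmWWCcss=4 MmWwCCSS=8 MmWwCCSs=16 MmWwCCss=8 MmWwCcSS=8 MmWwCcSs=16 MmWwCcss=8 MmwwCCSS=4 MmwwCCSs=8 MmwwCCss=4 MmwwCcSS=4 MmwwCcSs=8 MmwwCcss=4
MMWwCCss hits 8/256; gcd=8; 8÷8/256÷8 = 1/32

P(MMWwCCss) = 1/32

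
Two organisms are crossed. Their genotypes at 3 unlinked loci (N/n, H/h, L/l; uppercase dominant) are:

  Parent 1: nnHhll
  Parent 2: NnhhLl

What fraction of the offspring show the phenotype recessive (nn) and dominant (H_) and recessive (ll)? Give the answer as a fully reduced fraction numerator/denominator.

P(nn H_ ll) = 1/8

nnHhll gametes: nHl×4, nhl×4
NnhhLl gametes: NhL×2, Nhl×2, nhL×2, nhl×2
nnHhll×NnhhLl grid (8·8=64): NnHhLl=8 NnHhll=8 NnhhLl=8 Nnhhll=8 nnHhLl=8 nnHhll=8 nnhhLl=8 nnhhll=8
nn H_ ll hits 8/64; gcd=8; 8÷8/64÷8 = 1/8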